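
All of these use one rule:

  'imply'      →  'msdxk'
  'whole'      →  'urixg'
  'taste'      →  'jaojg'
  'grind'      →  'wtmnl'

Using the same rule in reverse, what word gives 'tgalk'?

ready

i(8)→m(12) and m(12)→s(18) fit y≡21x+0 (mod 26); the inverse of 21 mod 26 is 5. This is an affine cipher: with a=0,…,z=25, each position x becomes (21x+0) mod 26.
Reversing it on tgalk: t(19)→5·(19−0)≡17=r; g(6)→5·(6−0)≡4=e; a(0)→5·(0−0)≡0=a; l(11)→5·(11−0)≡3=d; k(10)→5·(10−0)≡24=y (all mod 26).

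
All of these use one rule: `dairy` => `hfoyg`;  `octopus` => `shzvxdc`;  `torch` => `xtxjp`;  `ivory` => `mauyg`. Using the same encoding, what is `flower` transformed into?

jqudma

In dairy: d→h is +4, a→f is +5, i→o is +6, r→y is +7 — the shift increases by 1 each position. Each letter shifts forward by (position + 4), i.e. 4, 5, 6, … — the shift grows by one for each successive letter.
Applying it to flower: f+4=j, l+5=q, o+6=u, w+7=d, e+8=m, r+9=a.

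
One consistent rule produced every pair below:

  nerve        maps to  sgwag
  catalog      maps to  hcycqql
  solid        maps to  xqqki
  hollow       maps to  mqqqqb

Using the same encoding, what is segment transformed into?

xglrgsy

The rule splits by letter class: vowels +2, consonants +5.
For segment: s(cons)+5=x, e(vowel)+2=g, g(cons)+5=l, m(cons)+5=r, e(vowel)+2=g, n(cons)+5=s, t(cons)+5=y.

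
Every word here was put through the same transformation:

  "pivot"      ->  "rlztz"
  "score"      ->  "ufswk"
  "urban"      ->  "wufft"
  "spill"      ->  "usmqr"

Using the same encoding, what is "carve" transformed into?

edvak

In pivot: p→r is +2, i→l is +3, v→z is +4, o→t is +5 — the shift increases by 1 each position. Letter i (0-indexed) is shifted by i+2, so successive shifts are 2, 3, 4, ….
Applying it to carve: c+2=e, a+3=d, r+4=v, v+5=a, e+6=k.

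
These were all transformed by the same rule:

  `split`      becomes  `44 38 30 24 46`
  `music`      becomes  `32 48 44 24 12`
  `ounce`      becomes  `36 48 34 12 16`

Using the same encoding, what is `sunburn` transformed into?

44 48 34 10 48 42 34

s(#19)→44 and p(#16)→38: differences scale by 2, so n = 2·pos + 6. Each letter becomes 2×(its alphabet position, a=1..z=26) + 6.
Applying it to sunburn: s=19→44, u=21→48, n=14→34, b=2→10, u=21→48, r=18→42, n=14→34.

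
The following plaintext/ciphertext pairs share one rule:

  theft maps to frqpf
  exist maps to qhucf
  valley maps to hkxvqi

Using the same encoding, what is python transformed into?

bifrax

Shifts by position in theft: pos 0: t→f (+12), pos 1: h→r (+10), pos 2: e→q (+12), pos 3: f→p (+10) — repeating every 2. A repeating key of period 2 is used — shifts +12, +10 over and over.
On python: p+12=b, y+10=i, t+12=f, h+10=r, o+12=a, n+10=x.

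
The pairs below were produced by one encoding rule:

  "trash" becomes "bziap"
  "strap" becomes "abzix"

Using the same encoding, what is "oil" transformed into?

Each letter is shifted forward by 8 in the alphabet (a Caesar shift of +8).
Applying it to oil: o+8=w, i+8=q, l+8=t.

wqt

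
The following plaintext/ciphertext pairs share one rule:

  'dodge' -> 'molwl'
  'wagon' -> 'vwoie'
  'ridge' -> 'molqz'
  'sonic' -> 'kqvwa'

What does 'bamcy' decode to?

quest

The output letters match the input read backwards, each shifted +8: dodge reversed is egdod. Read the word backwards and shift each letter +8.
Undoing it on bamcy: shift back: b−8=t, a−8=s, m−8=e, c−8=u, y−8=q → tseuq; then reverse → quest.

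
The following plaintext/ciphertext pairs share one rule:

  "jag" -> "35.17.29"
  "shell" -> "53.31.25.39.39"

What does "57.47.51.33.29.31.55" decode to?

j(#10)→35 and a(#1)→17: differences scale by 2, so n = 2·pos + 15. The formula is n = 2×(alphabet index, a=1) + 15.
Undoing it on 57.47.51.33.29.31.55: 57→(57−15)÷2=21=u, 47→(47−15)÷2=16=p, 51→(51−15)÷2=18=r, 33→(33−15)÷2=9=i, 29→(29−15)÷2=7=g, 31→(31−15)÷2=8=h, 55→(55−15)÷2=20=t.

upright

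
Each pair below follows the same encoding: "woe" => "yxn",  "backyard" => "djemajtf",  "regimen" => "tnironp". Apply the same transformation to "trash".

vtjuj

The shift depends on letter class: consonant w→y is +2, but vowel o→x is +9. Two shifts are in play — +9 for a/e/i/o/u, +2 for every other letter.
Applying it to trash: t(cons)+2=v, r(cons)+2=t, a(vowel)+9=j, s(cons)+2=u, h(cons)+2=j.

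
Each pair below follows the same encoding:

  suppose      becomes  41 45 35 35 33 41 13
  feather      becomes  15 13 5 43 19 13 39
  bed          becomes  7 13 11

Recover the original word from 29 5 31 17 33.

mango

With a=1..z=26, the number is 2·pos + 3.
Decoding 29 5 31 17 33: 29→(29−3)÷2=13=m, 5→(5−3)÷2=1=a, 31→(31−3)÷2=14=n, 17→(17−3)÷2=7=g, 33→(33−3)÷2=15=o.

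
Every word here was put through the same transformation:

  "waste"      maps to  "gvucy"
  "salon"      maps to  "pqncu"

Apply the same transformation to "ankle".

The output letters match the input read backwards, each shifted +2: waste reversed is etsaw. Read the word backwards and shift each letter +2.
For ankle: reverse → elkna; then shift: e+2=g, l+2=n, k+2=m, n+2=p, a+2=c.

gnmpc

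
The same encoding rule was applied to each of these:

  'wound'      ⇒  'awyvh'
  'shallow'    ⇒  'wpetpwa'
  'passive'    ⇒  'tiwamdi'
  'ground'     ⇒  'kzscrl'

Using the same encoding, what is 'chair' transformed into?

gpeqv

Shifts by position in wound: pos 0: w→a (+4), pos 1: o→w (+8), pos 2: u→y (+4), pos 3: n→v (+8) — repeating every 2. The shifts repeat in a cycle of length 2: positions 0,1,… shift by +4, +8, then the pattern repeats.
Applying it to chair: c+4=g, h+8=p, a+4=e, i+8=q, r+4=v.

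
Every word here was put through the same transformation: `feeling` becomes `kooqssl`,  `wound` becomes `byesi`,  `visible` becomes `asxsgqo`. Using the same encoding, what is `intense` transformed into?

ssyosxo

The shift depends on letter class: consonant f→k is +5, but vowel e→o is +10. The rule splits by letter class: vowels +10, consonants +5.
For intense: i(vowel)+10=s, n(cons)+5=s, t(cons)+5=y, e(vowel)+10=o, n(cons)+5=s, s(cons)+5=x, e(vowel)+10=o.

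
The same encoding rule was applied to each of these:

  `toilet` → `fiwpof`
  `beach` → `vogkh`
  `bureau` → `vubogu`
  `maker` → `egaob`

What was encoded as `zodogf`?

defeat

t(19)→f(5) and o(14)→i(8) fit y≡15x+6 (mod 26); the inverse of 15 mod 26 is 7. Each letter's alphabet position (a=0..z=25) is mapped through 15·x+6 mod 26 — an affine cipher.
Reversing it on zodogf: z(25)→7·(25−6)≡3=d; o(14)→7·(14−6)≡4=e; d(3)→7·(3−6)≡5=f; o(14)→7·(14−6)≡4=e; g(6)→7·(6−6)≡0=a; f(5)→7·(5−6)≡19=t (all mod 26).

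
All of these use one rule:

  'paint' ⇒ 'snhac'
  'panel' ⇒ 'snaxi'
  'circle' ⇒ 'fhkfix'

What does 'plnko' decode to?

guard

p(15)→s(18) and a(0)→n(13) fit y≡9x+13 (mod 26); the inverse of 9 mod 26 is 3. This is an affine cipher: with a=0,…,z=25, each position x becomes (9x+13) mod 26.
Reversing it on plnko: p(15)→3·(15−13)≡6=g; l(11)→3·(11−13)≡20=u; n(13)→3·(13−13)≡0=a; k(10)→3·(10−13)≡17=r; o(14)→3·(14−13)≡3=d (all mod 26).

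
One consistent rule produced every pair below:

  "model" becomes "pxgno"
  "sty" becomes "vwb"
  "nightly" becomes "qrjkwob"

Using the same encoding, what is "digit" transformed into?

The shift depends on letter class: consonant m→p is +3, but vowel o→x is +9. The rule splits by letter class: vowels +9, consonants +3.
On digit: d(cons)+3=g, i(vowel)+9=r, g(cons)+3=j, i(vowel)+9=r, t(cons)+3=w.

grjrw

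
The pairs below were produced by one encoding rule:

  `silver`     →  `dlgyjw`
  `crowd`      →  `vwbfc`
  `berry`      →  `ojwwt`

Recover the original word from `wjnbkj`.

remote

s(18)→d(3) and i(8)→l(11) fit y≡7x+7 (mod 26); the inverse of 7 mod 26 is 15. Each letter's alphabet position (a=0..z=25) is mapped through 7·x+7 mod 26 — an affine cipher.
Reversing it on wjnbkj: w(22)→15·(22−7)≡17=r; j(9)→15·(9−7)≡4=e; n(13)→15·(13−7)≡12=m; b(1)→15·(1−7)≡14=o; k(10)→15·(10−7)≡19=t; j(9)→15·(9−7)≡4=e (all mod 26).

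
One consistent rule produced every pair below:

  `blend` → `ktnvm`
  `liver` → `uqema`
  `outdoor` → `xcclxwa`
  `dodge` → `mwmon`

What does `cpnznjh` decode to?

Shifts by position in blend: pos 0: b→k (+9), pos 1: l→t (+8), pos 2: e→n (+9), pos 3: n→v (+8) — repeating every 2. The shifts repeat in a cycle of length 2: positions 0,1,… shift by +9, +8, then the pattern repeats.
Decoding cpnznjh: c−9=t, p−8=h, n−9=e, z−8=r, n−9=e, j−8=b, h−9=y.

thereby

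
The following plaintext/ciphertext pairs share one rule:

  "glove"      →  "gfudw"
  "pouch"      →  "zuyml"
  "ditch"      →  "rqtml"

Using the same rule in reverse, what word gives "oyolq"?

sushi

g(6)→g(6) and l(11)→f(5) fit y≡5x+2 (mod 26); the inverse of 5 mod 26 is 21. This is an affine cipher: with a=0,…,z=25, each position x becomes (5x+2) mod 26.
Undoing it on oyolq: o(14)→21·(14−2)≡18=s; y(24)→21·(24−2)≡20=u; o(14)→21·(14−2)≡18=s; l(11)→21·(11−2)≡7=h; q(16)→21·(16−2)≡8=i (all mod 26).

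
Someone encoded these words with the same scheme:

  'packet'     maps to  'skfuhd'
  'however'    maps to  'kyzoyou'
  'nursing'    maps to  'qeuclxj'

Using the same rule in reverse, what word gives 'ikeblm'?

Shifts by position in packet: pos 0: p→s (+3), pos 1: a→k (+10), pos 2: c→f (+3), pos 3: k→u (+10) — repeating every 2. The shifts repeat in a cycle of length 2: positions 0,1,… shift by +3, +10, then the pattern repeats.
Undoing it on ikeblm: i−3=f, k−10=a, e−3=b, b−10=r, l−3=i, m−10=c.

fabric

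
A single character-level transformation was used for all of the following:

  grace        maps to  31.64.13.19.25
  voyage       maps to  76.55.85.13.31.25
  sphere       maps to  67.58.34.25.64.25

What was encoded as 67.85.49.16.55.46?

g(#7)→31 and r(#18)→64: differences scale by 3, so n = 3·pos + 10. Each letter becomes 3×(its alphabet position, a=1..z=26) + 10.
Reversing it on 67.85.49.16.55.46: 67→(67−10)÷3=19=s, 85→(85−10)÷3=25=y, 49→(49−10)÷3=13=m, 16→(16−10)÷3=2=b, 55→(55−10)÷3=15=o, 46→(46−10)÷3=12=l.

symbol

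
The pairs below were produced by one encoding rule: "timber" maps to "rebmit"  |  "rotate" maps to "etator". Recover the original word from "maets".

The output letters match the input read backwards: timber reversed is rebmit. The word is simply reversed.
Reversing it on maets: then reverse → steam.

steam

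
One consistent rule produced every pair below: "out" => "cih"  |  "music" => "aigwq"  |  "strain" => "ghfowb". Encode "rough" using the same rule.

fciuv

Compare letters: o→c is +14, u→i is +14, t→h is +14 — a constant shift. It's a constant shift of +14 (ROT14).
On rough: r+14=f, o+14=c, u+14=i, g+14=u, h+14=v.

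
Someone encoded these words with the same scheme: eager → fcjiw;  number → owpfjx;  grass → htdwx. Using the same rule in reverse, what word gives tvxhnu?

studio

Each letter shifts forward by (position + 1), i.e. 1, 2, 3, … — the shift grows by one for each successive letter.
Decoding tvxhnu: t−1=s, v−2=t, x−3=u, h−4=d, n−5=i, u−6=o.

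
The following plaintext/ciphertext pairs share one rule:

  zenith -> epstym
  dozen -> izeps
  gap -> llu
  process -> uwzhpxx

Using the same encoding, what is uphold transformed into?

fumzqi

The shift depends on letter class: consonant z→e is +5, but vowel e→p is +11. Vowels shift forward by 11 and consonants shift forward by 5.
On uphold: u(vowel)+11=f, p(cons)+5=u, h(cons)+5=m, o(vowel)+11=z, l(cons)+5=q, d(cons)+5=i.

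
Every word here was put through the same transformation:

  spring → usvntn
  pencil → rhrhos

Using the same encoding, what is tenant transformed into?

Each letter shifts forward by (position + 2), i.e. 2, 3, 4, … — the shift grows by one for each successive letter.
Applying it to tenant: t+2=v, e+3=h, n+4=r, a+5=f, n+6=t, t+7=a.

vhrfta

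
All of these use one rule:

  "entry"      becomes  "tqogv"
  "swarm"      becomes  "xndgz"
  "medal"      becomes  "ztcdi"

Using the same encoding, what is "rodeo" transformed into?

e(4)→t(19) and n(13)→q(16) fit y≡17x+3 (mod 26); the inverse of 17 mod 26 is 23. This is an affine cipher: with a=0,…,z=25, each position x becomes (17x+3) mod 26.
For rodeo: r(17)→17·17+3≡6=g; o(14)→17·14+3≡7=h; d(3)→17·3+3≡2=c; e(4)→17·4+3≡19=t; o(14)→17·14+3≡7=h (all mod 26).

ghcth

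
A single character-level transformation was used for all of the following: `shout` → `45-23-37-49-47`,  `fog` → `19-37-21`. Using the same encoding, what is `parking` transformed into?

39-9-43-29-25-35-21

The formula is n = 2×(alphabet index, a=1) + 7.
For parking: p=16→39, a=1→9, r=18→43, k=11→29, i=9→25, n=14→35, g=7→21.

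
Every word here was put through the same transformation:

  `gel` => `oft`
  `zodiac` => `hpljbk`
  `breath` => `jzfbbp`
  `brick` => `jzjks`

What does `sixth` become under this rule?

ajfbp

The shift depends on letter class: consonant g→o is +8, but vowel e→f is +1. The rule splits by letter class: vowels +1, consonants +8.
Applying it to sixth: s(cons)+8=a, i(vowel)+1=j, x(cons)+8=f, t(cons)+8=b, h(cons)+8=p.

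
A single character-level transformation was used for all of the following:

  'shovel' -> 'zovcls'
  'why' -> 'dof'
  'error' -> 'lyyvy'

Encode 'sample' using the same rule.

zhtwsl

It's a constant shift of +7 (ROT7).
For sample: s+7=z, a+7=h, m+7=t, p+7=w, l+7=s, e+7=l.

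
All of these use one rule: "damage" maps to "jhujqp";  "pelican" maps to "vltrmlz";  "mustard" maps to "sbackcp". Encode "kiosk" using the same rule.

qpwbu

Each letter shifts forward by (position + 6), i.e. 6, 7, 8, … — the shift grows by one for each successive letter.
On kiosk: k+6=q, i+7=p, o+8=w, s+9=b, k+10=u.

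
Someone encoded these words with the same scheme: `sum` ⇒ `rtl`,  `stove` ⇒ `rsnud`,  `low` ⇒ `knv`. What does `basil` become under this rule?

Compare letters: s→r is +25, u→t is +25, m→l is +25 — a constant shift. Each letter is shifted forward by 25 in the alphabet (a Caesar shift of +25).
For basil: b+25=a, a+25=z, s+25=r, i+25=h, l+25=k.

azrhk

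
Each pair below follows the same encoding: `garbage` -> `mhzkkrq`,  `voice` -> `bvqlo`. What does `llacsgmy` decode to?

festival

In garbage: g→m is +6, a→h is +7, r→z is +8, b→k is +9 — the shift increases by 1 each position. Each letter shifts forward by (position + 6), i.e. 6, 7, 8, … — the shift grows by one for each successive letter.
Decoding llacsgmy: l−6=f, l−7=e, a−8=s, c−9=t, s−10=i, g−11=v, m−12=a, y−13=l.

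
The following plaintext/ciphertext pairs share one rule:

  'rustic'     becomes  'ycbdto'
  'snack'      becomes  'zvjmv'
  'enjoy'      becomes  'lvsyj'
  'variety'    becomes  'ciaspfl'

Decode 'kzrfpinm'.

In rustic: r→y is +7, u→c is +8, s→b is +9, t→d is +10 — the shift increases by 1 each position. The shift increases by 1 at each position, starting from +7: 7, 8, 9, ….
Reversing it on kzrfpinm: k−7=d, z−8=r, r−9=i, f−10=v, p−11=e, i−12=w, n−13=a, m−14=y.

driveway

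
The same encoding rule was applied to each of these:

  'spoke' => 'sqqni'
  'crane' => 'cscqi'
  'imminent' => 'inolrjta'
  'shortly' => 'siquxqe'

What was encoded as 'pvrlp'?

pupil

In spoke: s→s is +0, p→q is +1, o→q is +2, k→n is +3 — the shift increases by 1 each position. Each letter shifts forward by its position index (0, 1, 2, …) — the shift grows by one for each successive letter.
Undoing it on pvrlp: p−0=p, v−1=u, r−2=p, l−3=i, p−4=l.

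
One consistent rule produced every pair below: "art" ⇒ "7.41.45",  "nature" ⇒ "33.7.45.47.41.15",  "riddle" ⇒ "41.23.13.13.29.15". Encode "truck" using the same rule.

45.41.47.11.27

a(#1)→7 and r(#18)→41: differences scale by 2, so n = 2·pos + 5. Each letter becomes 2×(its alphabet position, a=1..z=26) + 5.
On truck: t=20→45, r=18→41, u=21→47, c=3→11, k=11→27.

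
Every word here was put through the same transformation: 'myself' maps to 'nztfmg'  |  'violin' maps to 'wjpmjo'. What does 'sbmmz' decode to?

rally

Compare letters: m→n is +1, y→z is +1, s→t is +1 — a constant shift. This is a Caesar cipher with shift 1.
Undoing it on sbmmz: s−1=r, b−1=a, m−1=l, m−1=l, z−1=y.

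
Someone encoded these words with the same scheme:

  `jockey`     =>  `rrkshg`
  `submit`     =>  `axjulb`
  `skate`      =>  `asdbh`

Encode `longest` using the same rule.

trvohab

The shift depends on letter class: consonant j→r is +8, but vowel o→r is +3. Vowels shift forward by 3 and consonants shift forward by 8.
For longest: l(cons)+8=t, o(vowel)+3=r, n(cons)+8=v, g(cons)+8=o, e(vowel)+3=h, s(cons)+8=a, t(cons)+8=b.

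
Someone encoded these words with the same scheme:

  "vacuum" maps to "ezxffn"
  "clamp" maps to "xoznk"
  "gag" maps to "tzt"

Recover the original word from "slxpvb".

This is the alphabet-reversal cipher (Atbash): a becomes z, b becomes y, etc.
Undoing it on slxpvb: s↔h, l↔o, x↔c, p↔k, v↔e, b↔y.

hockey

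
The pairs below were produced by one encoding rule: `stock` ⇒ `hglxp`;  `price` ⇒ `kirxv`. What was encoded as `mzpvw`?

Each pair mirrors across the alphabet (s↔h, t↔g, o↔l): positions sum to 25. This is the alphabet-reversal cipher (Atbash): a becomes z, b becomes y, etc.
Decoding mzpvw: m↔n, z↔a, p↔k, v↔e, w↔d.

naked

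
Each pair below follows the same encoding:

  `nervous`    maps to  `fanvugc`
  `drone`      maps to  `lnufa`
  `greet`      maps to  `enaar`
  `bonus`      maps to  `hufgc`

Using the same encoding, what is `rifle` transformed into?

n(13)→f(5) and e(4)→a(0) fit y≡15x+18 (mod 26); the inverse of 15 mod 26 is 7. Each letter's alphabet position (a=0..z=25) is mapped through 15·x+18 mod 26 — an affine cipher.
For rifle: r(17)→15·17+18≡13=n; i(8)→15·8+18≡8=i; f(5)→15·5+18≡15=p; l(11)→15·11+18≡1=b; e(4)→15·4+18≡0=a (all mod 26).

nipba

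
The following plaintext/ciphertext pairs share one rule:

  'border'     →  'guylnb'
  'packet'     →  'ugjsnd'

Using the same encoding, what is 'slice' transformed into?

xrpkn

In border: b→g is +5, o→u is +6, r→y is +7, d→l is +8 — the shift increases by 1 each position. Letter i (0-indexed) is shifted by i+5, so successive shifts are 5, 6, 7, ….
Applying it to slice: s+5=x, l+6=r, i+7=p, c+8=k, e+9=n.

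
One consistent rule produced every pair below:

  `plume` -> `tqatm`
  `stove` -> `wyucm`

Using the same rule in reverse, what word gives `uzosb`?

quilt

In plume: p→t is +4, l→q is +5, u→a is +6, m→t is +7 — the shift increases by 1 each position. The shift increases by 1 at each position, starting from +4: 4, 5, 6, ….
Reversing it on uzosb: u−4=q, z−5=u, o−6=i, s−7=l, b−8=t.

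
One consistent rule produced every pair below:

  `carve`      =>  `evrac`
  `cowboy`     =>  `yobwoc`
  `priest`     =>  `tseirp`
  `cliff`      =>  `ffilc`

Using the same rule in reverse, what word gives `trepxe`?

expert

The output letters match the input read backwards: carve reversed is evrac. It's just the letters in reverse order.
Decoding trepxe: then reverse → expert.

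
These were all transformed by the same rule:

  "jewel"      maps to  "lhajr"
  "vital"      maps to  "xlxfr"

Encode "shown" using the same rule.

In jewel: j→l is +2, e→h is +3, w→a is +4, e→j is +5 — the shift increases by 1 each position. The shift increases by 1 at each position, starting from +2: 2, 3, 4, ….
On shown: s+2=u, h+3=k, o+4=s, w+5=b, n+6=t.

uksbt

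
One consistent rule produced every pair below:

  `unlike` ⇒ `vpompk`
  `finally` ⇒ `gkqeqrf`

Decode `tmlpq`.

In unlike: u→v is +1, n→p is +2, l→o is +3, i→m is +4 — the shift increases by 1 each position. The shift increases by 1 at each position, starting from +1: 1, 2, 3, ….
Decoding tmlpq: t−1=s, m−2=k, l−3=i, p−4=l, q−5=l.

skill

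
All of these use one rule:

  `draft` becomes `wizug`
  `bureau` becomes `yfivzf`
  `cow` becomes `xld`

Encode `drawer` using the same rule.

wizdvi

This is the alphabet-reversal cipher (Atbash): a becomes z, b becomes y, etc.
Applying it to drawer: d↔w, r↔i, a↔z, w↔d, e↔v, r↔i.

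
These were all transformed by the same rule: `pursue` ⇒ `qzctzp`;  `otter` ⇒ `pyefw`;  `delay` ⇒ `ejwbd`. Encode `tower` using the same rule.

uthfw

The shifts repeat in a cycle of length 3: positions 0,1,… shift by +1, +5, +11, then the pattern repeats.
On tower: t+1=u, o+5=t, w+11=h, e+1=f, r+5=w.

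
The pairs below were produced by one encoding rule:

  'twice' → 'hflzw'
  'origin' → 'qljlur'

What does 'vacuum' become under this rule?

pxxfdy

The output letters match the input read backwards, each shifted +3: twice reversed is eciwt. Read the word backwards and shift each letter +3.
On vacuum: reverse → muucav; then shift: m+3=p, u+3=x, u+3=x, c+3=f, a+3=d, v+3=y.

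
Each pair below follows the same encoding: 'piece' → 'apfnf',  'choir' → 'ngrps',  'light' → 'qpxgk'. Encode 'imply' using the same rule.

Each letter's alphabet position (a=0..z=25) is mapped through 9·x+21 mod 26 — an affine cipher.
Applying it to imply: i(8)→9·8+21≡15=p; m(12)→9·12+21≡25=z; p(15)→9·15+21≡0=a; l(11)→9·11+21≡16=q; y(24)→9·24+21≡3=d (all mod 26).

pzaqd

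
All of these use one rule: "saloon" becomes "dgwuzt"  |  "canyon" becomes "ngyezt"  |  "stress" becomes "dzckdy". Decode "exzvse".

trophy

Shifts by position in saloon: pos 0: s→d (+11), pos 1: a→g (+6), pos 2: l→w (+11), pos 3: o→u (+6) — repeating every 2. A repeating key of period 2 is used — shifts +11, +6 over and over.
Reversing it on exzvse: e−11=t, x−6=r, z−11=o, v−6=p, s−11=h, e−6=y.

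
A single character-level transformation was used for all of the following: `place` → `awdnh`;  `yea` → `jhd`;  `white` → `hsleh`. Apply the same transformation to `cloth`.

The shift depends on letter class: consonant p→a is +11, but vowel a→d is +3. Vowels shift forward by 3 and consonants shift forward by 11.
On cloth: c(cons)+11=n, l(cons)+11=w, o(vowel)+3=r, t(cons)+11=e, h(cons)+11=s.

nwres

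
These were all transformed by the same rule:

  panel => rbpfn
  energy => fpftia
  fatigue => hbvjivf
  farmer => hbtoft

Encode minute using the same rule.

The shift depends on letter class: consonant p→r is +2, but vowel a→b is +1. Two shifts are in play — +1 for a/e/i/o/u, +2 for every other letter.
On minute: m(cons)+2=o, i(vowel)+1=j, n(cons)+2=p, u(vowel)+1=v, t(cons)+2=v, e(vowel)+1=f.

ojpvvf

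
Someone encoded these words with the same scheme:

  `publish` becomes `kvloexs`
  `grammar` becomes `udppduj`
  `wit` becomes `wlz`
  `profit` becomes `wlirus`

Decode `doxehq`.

The output letters match the input read backwards, each shifted +3: publish reversed is hsilbup. Read the word backwards and shift each letter +3.
Undoing it on doxehq: shift back: d−3=a, o−3=l, x−3=u, e−3=b, h−3=e, q−3=n → aluben; then reverse → nebula.

nebula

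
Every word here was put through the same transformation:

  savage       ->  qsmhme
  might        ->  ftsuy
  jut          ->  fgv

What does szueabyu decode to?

The output letters match the input read backwards, each shifted +12: savage reversed is egavas. Read the word backwards and shift each letter +12.
Undoing it on szueabyu: shift back: s−12=g, z−12=n, u−12=i, e−12=s, a−12=o, b−12=p, y−12=m, u−12=i → gnisopmi; then reverse → imposing.

imposing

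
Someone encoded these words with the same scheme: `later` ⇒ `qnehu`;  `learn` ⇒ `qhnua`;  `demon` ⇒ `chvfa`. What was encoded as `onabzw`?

l(11)→q(16) and a(0)→n(13) fit y≡5x+13 (mod 26); the inverse of 5 mod 26 is 21. This is an affine cipher: with a=0,…,z=25, each position x becomes (5x+13) mod 26.
Decoding onabzw: o(14)→21·(14−13)≡21=v; n(13)→21·(13−13)≡0=a; a(0)→21·(0−13)≡13=n; b(1)→21·(1−13)≡8=i; z(25)→21·(25−13)≡18=s; w(22)→21·(22−13)≡7=h (all mod 26).

vanish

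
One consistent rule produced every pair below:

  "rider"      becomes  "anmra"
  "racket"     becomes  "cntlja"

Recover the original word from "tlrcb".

stick

The output letters match the input read backwards, each shifted +9: rider reversed is redir. Two steps: reverse the string, then apply a Caesar shift of +9.
Undoing it on tlrcb: shift back: t−9=k, l−9=c, r−9=i, c−9=t, b−9=s → kcits; then reverse → stick.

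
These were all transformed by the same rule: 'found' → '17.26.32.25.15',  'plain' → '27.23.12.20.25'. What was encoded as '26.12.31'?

oat

Each letter is replaced by its alphabet position (a=1..z=26) + 11.
Undoing it on 26.12.31: 26→(26−11)÷1=15=o, 12→(12−11)÷1=1=a, 31→(31−11)÷1=20=t.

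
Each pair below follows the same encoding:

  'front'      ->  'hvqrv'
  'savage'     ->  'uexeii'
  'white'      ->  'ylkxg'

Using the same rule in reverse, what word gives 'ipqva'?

Shifts by position in front: pos 0: f→h (+2), pos 1: r→v (+4), pos 2: o→q (+2), pos 3: n→r (+4) — repeating every 2. It's a Vigenère-style cipher with numeric key [2,4]: position i shifts by key[i mod 2].
Undoing it on ipqva: i−2=g, p−4=l, q−2=o, v−4=r, a−2=y.

glory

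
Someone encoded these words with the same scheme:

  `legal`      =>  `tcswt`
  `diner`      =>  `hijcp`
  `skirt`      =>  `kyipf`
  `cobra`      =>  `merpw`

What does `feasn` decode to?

l(11)→t(19) and e(4)→c(2) fit y≡21x+22 (mod 26); the inverse of 21 mod 26 is 5. Treating letters as 0–25, the rule is x ↦ 21x + 22 (mod 26).
Decoding feasn: f(5)→5·(5−22)≡19=t; e(4)→5·(4−22)≡14=o; a(0)→5·(0−22)≡20=u; s(18)→5·(18−22)≡6=g; n(13)→5·(13−22)≡7=h (all mod 26).

tough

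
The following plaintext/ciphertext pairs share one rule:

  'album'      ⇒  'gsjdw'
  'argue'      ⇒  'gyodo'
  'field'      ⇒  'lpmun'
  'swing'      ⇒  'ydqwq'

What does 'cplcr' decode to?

width

In album: a→g is +6, l→s is +7, b→j is +8, u→d is +9 — the shift increases by 1 each position. Letter i (0-indexed) is shifted by i+6, so successive shifts are 6, 7, 8, ….
Reversing it on cplcr: c−6=w, p−7=i, l−8=d, c−9=t, r−10=h.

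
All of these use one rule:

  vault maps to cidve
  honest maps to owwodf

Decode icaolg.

bureau

In vault: v→c is +7, a→i is +8, u→d is +9, l→v is +10 — the shift increases by 1 each position. Letter i (0-indexed) is shifted by i+7, so successive shifts are 7, 8, 9, ….
Undoing it on icaolg: i−7=b, c−8=u, a−9=r, o−10=e, l−11=a, g−12=u.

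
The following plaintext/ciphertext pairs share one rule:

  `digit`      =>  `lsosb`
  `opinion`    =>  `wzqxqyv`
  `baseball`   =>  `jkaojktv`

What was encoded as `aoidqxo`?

seating

A repeating key of period 2 is used — shifts +8, +10 over and over.
Reversing it on aoidqxo: a−8=s, o−10=e, i−8=a, d−10=t, q−8=i, x−10=n, o−8=g.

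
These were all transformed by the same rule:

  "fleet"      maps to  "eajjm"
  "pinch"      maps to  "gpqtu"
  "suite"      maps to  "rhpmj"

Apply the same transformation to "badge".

ydozj

f(5)→e(4) and l(11)→a(0) fit y≡21x+3 (mod 26); the inverse of 21 mod 26 is 5. This is an affine cipher: with a=0,…,z=25, each position x becomes (21x+3) mod 26.
On badge: b(1)→21·1+3≡24=y; a(0)→21·0+3≡3=d; d(3)→21·3+3≡14=o; g(6)→21·6+3≡25=z; e(4)→21·4+3≡9=j (all mod 26).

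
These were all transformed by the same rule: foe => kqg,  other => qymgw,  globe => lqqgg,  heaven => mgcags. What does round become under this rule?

The shift depends on letter class: consonant f→k is +5, but vowel o→q is +2. Vowels shift forward by 2 and consonants shift forward by 5.
Applying it to round: r(cons)+5=w, o(vowel)+2=q, u(vowel)+2=w, n(cons)+5=s, d(cons)+5=i.

wqwsi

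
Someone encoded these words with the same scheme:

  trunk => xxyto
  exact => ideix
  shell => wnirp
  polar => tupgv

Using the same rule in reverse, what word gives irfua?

elbow

Shifts by position in trunk: pos 0: t→x (+4), pos 1: r→x (+6), pos 2: u→y (+4), pos 3: n→t (+6) — repeating every 2. The shifts repeat in a cycle of length 2: positions 0,1,… shift by +4, +6, then the pattern repeats.
Decoding irfua: i−4=e, r−6=l, f−4=b, u−6=o, a−4=w.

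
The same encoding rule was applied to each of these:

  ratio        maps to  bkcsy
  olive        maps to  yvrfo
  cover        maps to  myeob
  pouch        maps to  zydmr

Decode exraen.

Shifts by position in ratio: pos 0: r→b (+10), pos 1: a→k (+10), pos 2: t→c (+9), pos 3: i→s (+10), pos 4: o→y (+10) — repeating every 3. A repeating key of period 3 is used — shifts +10, +10, +9 over and over.
Reversing it on exraen: e−10=u, x−10=n, r−9=i, a−10=q, e−10=u, n−9=e.

unique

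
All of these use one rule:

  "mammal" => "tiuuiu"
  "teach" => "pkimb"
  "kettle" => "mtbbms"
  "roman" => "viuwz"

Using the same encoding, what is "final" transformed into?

tivqn

The output letters match the input read backwards, each shifted +8: mammal reversed is lammam. Read the word backwards and shift each letter +8.
For final: reverse → lanif; then shift: l+8=t, a+8=i, n+8=v, i+8=q, f+8=n.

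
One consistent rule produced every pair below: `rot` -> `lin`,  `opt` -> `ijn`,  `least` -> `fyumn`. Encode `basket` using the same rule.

vumeyn

Compare letters: r→l is +20, o→i is +20, t→n is +20 — a constant shift. Each letter is shifted forward by 20 in the alphabet (a Caesar shift of +20).
On basket: b+20=v, a+20=u, s+20=m, k+20=e, e+20=y, t+20=n.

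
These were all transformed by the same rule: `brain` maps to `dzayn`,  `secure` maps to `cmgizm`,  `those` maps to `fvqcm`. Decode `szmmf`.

b(1)→d(3) and r(17)→z(25) fit y≡3x+0 (mod 26); the inverse of 3 mod 26 is 9. Each letter's alphabet position (a=0..z=25) is mapped through 3·x+0 mod 26 — an affine cipher.
Reversing it on szmmf: s(18)→9·(18−0)≡6=g; z(25)→9·(25−0)≡17=r; m(12)→9·(12−0)≡4=e; m(12)→9·(12−0)≡4=e; f(5)→9·(5−0)≡19=t (all mod 26).

greet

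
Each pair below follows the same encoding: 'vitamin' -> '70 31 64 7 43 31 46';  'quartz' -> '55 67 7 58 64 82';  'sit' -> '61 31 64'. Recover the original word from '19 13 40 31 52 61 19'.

eclipse

v(#22)→70 and i(#9)→31: differences scale by 3, so n = 3·pos + 4. The formula is n = 3×(alphabet index, a=1) + 4.
Undoing it on 19 13 40 31 52 61 19: 19→(19−4)÷3=5=e, 13→(13−4)÷3=3=c, 40→(40−4)÷3=12=l, 31→(31−4)÷3=9=i, 52→(52−4)÷3=16=p, 61→(61−4)÷3=19=s, 19→(19−4)÷3=5=e.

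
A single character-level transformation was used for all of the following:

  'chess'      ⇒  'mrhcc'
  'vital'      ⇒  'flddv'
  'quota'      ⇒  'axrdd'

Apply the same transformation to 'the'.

The shift depends on letter class: consonant c→m is +10, but vowel e→h is +3. Two shifts are in play — +3 for a/e/i/o/u, +10 for every other letter.
Applying it to the: t(cons)+10=d, h(cons)+10=r, e(vowel)+3=h.

drh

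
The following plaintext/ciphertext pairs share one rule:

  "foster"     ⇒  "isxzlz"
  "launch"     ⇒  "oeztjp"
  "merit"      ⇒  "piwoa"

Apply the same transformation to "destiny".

gixzpvh

In foster: f→i is +3, o→s is +4, s→x is +5, t→z is +6 — the shift increases by 1 each position. Each letter shifts forward by (position + 3), i.e. 3, 4, 5, … — the shift grows by one for each successive letter.
Applying it to destiny: d+3=g, e+4=i, s+5=x, t+6=z, i+7=p, n+8=v, y+9=h.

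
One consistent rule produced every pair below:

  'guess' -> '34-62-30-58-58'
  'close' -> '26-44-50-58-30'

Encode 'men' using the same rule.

46-30-48

With a=1..z=26, the number is 2·pos + 20.
Applying it to men: m=13→46, e=5→30, n=14→48.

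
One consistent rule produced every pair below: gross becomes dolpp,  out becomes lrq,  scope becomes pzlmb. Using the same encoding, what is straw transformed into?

pqoxt

Compare letters: g→d is +23, r→o is +23, o→l is +23 — a constant shift. Each letter is shifted forward by 23 in the alphabet (a Caesar shift of +23).
Applying it to straw: s+23=p, t+23=q, r+23=o, a+23=x, w+23=t.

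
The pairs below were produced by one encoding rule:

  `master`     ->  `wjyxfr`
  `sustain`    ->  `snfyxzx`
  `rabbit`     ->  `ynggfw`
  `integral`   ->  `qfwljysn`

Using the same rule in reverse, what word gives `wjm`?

Read the word backwards and shift each letter +5.
Undoing it on wjm: shift back: w−5=r, j−5=e, m−5=h → reh; then reverse → her.

her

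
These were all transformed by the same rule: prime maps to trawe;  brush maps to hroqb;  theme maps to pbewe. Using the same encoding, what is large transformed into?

p(15)→t(19) and r(17)→r(17) fit y≡25x+8 (mod 26); the inverse of 25 mod 26 is 25. Each letter's alphabet position (a=0..z=25) is mapped through 25·x+8 mod 26 — an affine cipher.
On large: l(11)→25·11+8≡23=x; a(0)→25·0+8≡8=i; r(17)→25·17+8≡17=r; g(6)→25·6+8≡2=c; e(4)→25·4+8≡4=e (all mod 26).

xirce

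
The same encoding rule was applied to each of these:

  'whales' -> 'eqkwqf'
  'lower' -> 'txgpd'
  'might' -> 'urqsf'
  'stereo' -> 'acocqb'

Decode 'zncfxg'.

result

In whales: w→e is +8, h→q is +9, a→k is +10, l→w is +11 — the shift increases by 1 each position. Letter i (0-indexed) is shifted by i+8, so successive shifts are 8, 9, 10, ….
Undoing it on zncfxg: z−8=r, n−9=e, c−10=s, f−11=u, x−12=l, g−13=t.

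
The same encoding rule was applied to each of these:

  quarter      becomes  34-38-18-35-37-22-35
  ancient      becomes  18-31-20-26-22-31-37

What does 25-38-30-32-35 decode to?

humor

Each letter is replaced by its alphabet position (a=1..z=26) + 17.
Reversing it on 25-38-30-32-35: 25→(25−17)÷1=8=h, 38→(38−17)÷1=21=u, 30→(30−17)÷1=13=m, 32→(32−17)÷1=15=o, 35→(35−17)÷1=18=r.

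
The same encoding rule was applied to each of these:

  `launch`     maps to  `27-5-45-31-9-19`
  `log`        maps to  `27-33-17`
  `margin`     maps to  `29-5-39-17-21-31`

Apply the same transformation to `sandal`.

l(#12)→27 and a(#1)→5: differences scale by 2, so n = 2·pos + 3. With a=1..z=26, the number is 2·pos + 3.
For sandal: s=19→41, a=1→5, n=14→31, d=4→11, a=1→5, l=12→27.

41-5-31-11-5-27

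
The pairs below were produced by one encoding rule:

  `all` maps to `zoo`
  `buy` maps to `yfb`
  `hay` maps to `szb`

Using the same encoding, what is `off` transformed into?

Each pair mirrors across the alphabet (a↔z, l↔o, l↔o): positions sum to 25. Each letter is replaced by its mirror in the alphabet: a↔z, b↔y, c↔x, and so on (the Atbash cipher).
On off: o↔l, f↔u, f↔u.

luu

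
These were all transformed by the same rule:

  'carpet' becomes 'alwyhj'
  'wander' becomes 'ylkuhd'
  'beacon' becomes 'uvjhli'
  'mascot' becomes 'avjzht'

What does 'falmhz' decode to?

safety

The output letters match the input read backwards, each shifted +7: carpet reversed is teprac. Read the word backwards and shift each letter +7.
Undoing it on falmhz: shift back: f−7=y, a−7=t, l−7=e, m−7=f, h−7=a, z−7=s → ytefas; then reverse → safety.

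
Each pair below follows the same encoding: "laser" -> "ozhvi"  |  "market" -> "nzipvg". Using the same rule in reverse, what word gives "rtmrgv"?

ignite

Letters are reflected about the middle of the alphabet (position → 25−position): Atbash.
Undoing it on rtmrgv: r↔i, t↔g, m↔n, r↔i, g↔t, v↔e.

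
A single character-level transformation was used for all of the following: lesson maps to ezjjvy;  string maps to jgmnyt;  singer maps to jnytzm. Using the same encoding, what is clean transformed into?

fezly

l(11)→e(4) and e(4)→z(25) fit y≡23x+11 (mod 26); the inverse of 23 mod 26 is 17. Treating letters as 0–25, the rule is x ↦ 23x + 11 (mod 26).
Applying it to clean: c(2)→23·2+11≡5=f; l(11)→23·11+11≡4=e; e(4)→23·4+11≡25=z; a(0)→23·0+11≡11=l; n(13)→23·13+11≡24=y (all mod 26).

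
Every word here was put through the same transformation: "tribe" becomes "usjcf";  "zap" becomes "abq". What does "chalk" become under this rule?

Compare letters: t→u is +1, r→s is +1, i→j is +1 — a constant shift. This is a Caesar cipher with shift 1.
For chalk: c+1=d, h+1=i, a+1=b, l+1=m, k+1=l.

dibml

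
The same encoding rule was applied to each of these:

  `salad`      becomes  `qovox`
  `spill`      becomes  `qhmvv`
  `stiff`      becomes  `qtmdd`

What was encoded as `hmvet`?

pilot

This is an affine cipher: with a=0,…,z=25, each position x becomes (3x+14) mod 26.
Decoding hmvet: h(7)→9·(7−14)≡15=p; m(12)→9·(12−14)≡8=i; v(21)→9·(21−14)≡11=l; e(4)→9·(4−14)≡14=o; t(19)→9·(19−14)≡19=t (all mod 26).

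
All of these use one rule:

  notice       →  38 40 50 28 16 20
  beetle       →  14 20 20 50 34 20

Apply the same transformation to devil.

18 20 54 28 34

n(#14)→38 and o(#15)→40: differences scale by 2, so n = 2·pos + 10. With a=1..z=26, the number is 2·pos + 10.
On devil: d=4→18, e=5→20, v=22→54, i=9→28, l=12→34.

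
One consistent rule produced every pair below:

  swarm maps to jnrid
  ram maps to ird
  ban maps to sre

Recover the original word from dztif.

micro

Compare letters: s→j is +17, w→n is +17, a→r is +17 — a constant shift. This is a Caesar cipher with shift 17.
Decoding dztif: d−17=m, z−17=i, t−17=c, i−17=r, f−17=o.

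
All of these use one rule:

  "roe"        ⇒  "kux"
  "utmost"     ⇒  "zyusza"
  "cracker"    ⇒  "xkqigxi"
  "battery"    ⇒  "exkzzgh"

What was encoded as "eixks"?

mercy

The output letters match the input read backwards, each shifted +6: roe reversed is eor. Two steps: reverse the string, then apply a Caesar shift of +6.
Decoding eixks: shift back: e−6=y, i−6=c, x−6=r, k−6=e, s−6=m → ycrem; then reverse → mercy.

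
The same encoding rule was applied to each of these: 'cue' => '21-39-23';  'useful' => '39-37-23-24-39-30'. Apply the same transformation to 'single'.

c is letter #3 and maps to 21: an offset of 18. Each letter is replaced by its alphabet position (a=1..z=26) + 18.
On single: s=19→37, i=9→27, n=14→32, g=7→25, l=12→30, e=5→23.

37-27-32-25-30-23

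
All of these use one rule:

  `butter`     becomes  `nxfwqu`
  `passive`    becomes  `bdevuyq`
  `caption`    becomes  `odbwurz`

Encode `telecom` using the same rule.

A repeating key of period 2 is used — shifts +12, +3 over and over.
Applying it to telecom: t+12=f, e+3=h, l+12=x, e+3=h, c+12=o, o+3=r, m+12=y.

fhxhory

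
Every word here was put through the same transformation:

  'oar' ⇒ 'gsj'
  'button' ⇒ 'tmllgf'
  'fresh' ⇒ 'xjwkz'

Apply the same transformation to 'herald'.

Compare letters: o→g is +18, a→s is +18, r→j is +18 — a constant shift. It's a constant shift of +18 (ROT18).
On herald: h+18=z, e+18=w, r+18=j, a+18=s, l+18=d, d+18=v.

zwjsdv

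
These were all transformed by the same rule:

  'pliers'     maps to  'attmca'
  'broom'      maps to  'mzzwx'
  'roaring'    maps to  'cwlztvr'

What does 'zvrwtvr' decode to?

ongoing

Shifts by position in pliers: pos 0: p→a (+11), pos 1: l→t (+8), pos 2: i→t (+11), pos 3: e→m (+8) — repeating every 2. A repeating key of period 2 is used — shifts +11, +8 over and over.
Reversing it on zvrwtvr: z−11=o, v−8=n, r−11=g, w−8=o, t−11=i, v−8=n, r−11=g.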